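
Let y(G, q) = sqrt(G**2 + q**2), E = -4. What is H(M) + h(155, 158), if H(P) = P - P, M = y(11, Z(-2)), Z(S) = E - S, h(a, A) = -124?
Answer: -124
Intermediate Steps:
Z(S) = -4 - S
M = 5*sqrt(5) (M = sqrt(11**2 + (-4 - 1*(-2))**2) = sqrt(121 + (-4 + 2)**2) = sqrt(121 + (-2)**2) = sqrt(121 + 4) = sqrt(125) = 5*sqrt(5) ≈ 11.180)
H(P) = 0
H(M) + h(155, 158) = 0 - 124 = -124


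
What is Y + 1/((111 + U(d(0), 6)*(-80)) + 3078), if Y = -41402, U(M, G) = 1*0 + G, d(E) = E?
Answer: -112158017/2709 ≈ -41402.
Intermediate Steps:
U(M, G) = G (U(M, G) = 0 + G = G)
Y + 1/((111 + U(d(0), 6)*(-80)) + 3078) = -41402 + 1/((111 + 6*(-80)) + 3078) = -41402 + 1/((111 - 480) + 3078) = -41402 + 1/(-369 + 3078) = -41402 + 1/2709 = -112158017/2709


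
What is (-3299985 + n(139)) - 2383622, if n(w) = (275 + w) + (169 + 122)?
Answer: -5682902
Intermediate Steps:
n(w) = 566 + w (n(w) = (275 + w) + 291 = 566 + w)
(-3299985 + n(139)) - 2383622 = (-3299985 + (566 + 139)) - 2383622 = (-3299985 + 705) - 2383622 = -3299280 - 2383622 = -5682902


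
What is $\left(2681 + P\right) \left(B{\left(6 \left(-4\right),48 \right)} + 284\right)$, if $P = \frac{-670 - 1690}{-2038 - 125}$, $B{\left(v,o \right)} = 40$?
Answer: $\frac{626547204}{721} \approx 8.69 \cdot 10^{5}$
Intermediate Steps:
$P = \frac{2360}{2163}$ ($P = - \frac{2360}{-2163} = \left(-2360\right) \left(- \frac{1}{2163}\right) = \frac{2360}{2163} \approx 1.0911$)
$\left(2681 + P\right) \left(B{\left(6 \left(-4\right),48 \right)} + 284\right) = \left(2681 + \frac{2360}{2163}\right) \left(40 + 284\right) = \frac{5801363}{2163} \cdot 324 = \frac{626547204}{721}$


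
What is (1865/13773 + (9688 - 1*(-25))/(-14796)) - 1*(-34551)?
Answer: 2346959998033/67928436 ≈ 34551.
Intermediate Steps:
(1865/13773 + (9688 - 1*(-25))/(-14796)) - 1*(-34551) = (1865*(1/13773) + (9688 + 25)*(-1/14796)) + 34551 = (1865/13773 + 9713*(-1/14796)) + 34551 = (1865/13773 - 9713/14796) + 34551 = -35394203/67928436 + 34551 = 2346959998033/67928436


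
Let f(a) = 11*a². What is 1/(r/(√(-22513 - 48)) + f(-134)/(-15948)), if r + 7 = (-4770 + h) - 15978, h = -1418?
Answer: -4441675960953/7870233353216602 - 352465755237*I*√22561/7870233353216602 ≈ -0.00056436 - 0.0067268*I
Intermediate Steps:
r = -22173 (r = -7 + ((-4770 - 1418) - 15978) = -7 + (-6188 - 15978) = -7 - 22166 = -22173)
1/(r/(√(-22513 - 48)) + f(-134)/(-15948)) = 1/(-22173/√(-22513 - 48) + (11*(-134)²)/(-15948)) = 1/(-22173*(-I*√22561/22561) + (11*17956)*(-1/15948)) = 1/(-22173*(-I*√22561/22561) + 197516*(-1/15948)) = 1/(-(-22173)*I*√22561/22561 - 49379/3987) = 1/(22173*I*√22561/22561 - 49379/3987) = 1/(-49379/3987 + 22173*I*√22561/22561)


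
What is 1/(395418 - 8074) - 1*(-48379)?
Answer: 18739315377/387344 ≈ 48379.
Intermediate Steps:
1/(395418 - 8074) - 1*(-48379) = 1/387344 + 48379 = 18739315377/387344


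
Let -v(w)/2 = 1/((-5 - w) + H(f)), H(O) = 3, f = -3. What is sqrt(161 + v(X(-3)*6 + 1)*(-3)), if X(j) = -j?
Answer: 15*sqrt(35)/7 ≈ 12.677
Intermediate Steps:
v(w) = -2/(-2 - w) (v(w) = -2/((-5 - w) + 3) = -2/(-2 - w))
sqrt(161 + v(X(-3)*6 + 1)*(-3)) = sqrt(161 + (2/(2 + (-1*(-3)*6 + 1)))*(-3)) = sqrt(161 + (2/(2 + (3*6 + 1)))*(-3)) = sqrt(161 + (2/(2 + (18 + 1)))*(-3)) = sqrt(161 + (2/(2 + 19))*(-3)) = sqrt(161 + (2/21)*(-3)) = sqrt(161 - 2/7) = sqrt(1125/7) = 15*sqrt(35)/7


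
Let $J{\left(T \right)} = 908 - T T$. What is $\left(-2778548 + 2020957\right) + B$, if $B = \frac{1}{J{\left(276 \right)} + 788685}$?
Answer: $- \frac{540478298446}{713417} \approx -7.5759 \cdot 10^{5}$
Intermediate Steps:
$J{\left(T \right)} = 908 - T^{2}$
$B = \frac{1}{713417}$ ($B = \frac{1}{\left(908 - 276^{2}\right) + 788685} = \frac{1}{\left(908 - 76176\right) + 788685} = \frac{1}{-75268 + 788685} = \frac{1}{713417} \approx 1.4017 \cdot 10^{-6}$)
$\left(-2778548 + 2020957\right) + B = \left(-2778548 + 2020957\right) + \frac{1}{713417} = -757591 + \frac{1}{713417} = - \frac{540478298446}{713417}$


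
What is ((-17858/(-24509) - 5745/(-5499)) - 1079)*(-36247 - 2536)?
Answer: 1876880143726862/44924997 ≈ 4.1778e+7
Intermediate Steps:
((-17858/(-24509) - 5745/(-5499)) - 1079)*(-36247 - 2536) = ((-17858*(-1/24509) - 5745*(-1/5499)) - 1079)*(-38783) = ((17858/24509 + 1915/1833) - 1079)*(-38783) = (79668449/44924997 - 1079)*(-38783) = -48394403314/44924997*(-38783) = 1876880143726862/44924997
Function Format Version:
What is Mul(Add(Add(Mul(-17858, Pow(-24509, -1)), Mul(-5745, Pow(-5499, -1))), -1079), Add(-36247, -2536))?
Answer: Rational(1876880143726862, 44924997) ≈ 4.1778e+7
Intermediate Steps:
Mul(Add(Add(Mul(-17858, Pow(-24509, -1)), Mul(-5745, Pow(-5499, -1))), -1079), Add(-36247, -2536)) = Mul(Add(Add(Mul(-17858, Rational(-1, 24509)), Mul(-5745, Rational(-1, 5499))), -1079), -38783) = Mul(Add(Add(Rational(17858, 24509), Rational(1915, 1833)), -1079), -38783) = Mul(Add(Rational(79668449, 44924997), -1079), -38783) = Mul(Rational(-48394403314, 44924997), -38783) = Rational(1876880143726862, 44924997)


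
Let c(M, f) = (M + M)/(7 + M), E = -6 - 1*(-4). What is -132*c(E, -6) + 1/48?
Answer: 25349/240 ≈ 105.62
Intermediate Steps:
E = -2 (E = -6 + 4 = -2)
c(M, f) = 2*M/(7 + M) (c(M, f) = (2*M)/(7 + M) = 2*M/(7 + M))
-132*c(E, -6) + 1/48 = -264*(-2)/(7 - 2) + 1/48 = -264*(-2)/5 + 1/48 = -132*(-⅘) + 1/48 = 528/5 + 1/48 = 25349/240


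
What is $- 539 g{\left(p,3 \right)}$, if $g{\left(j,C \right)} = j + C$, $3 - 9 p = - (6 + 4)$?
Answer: $- \frac{21560}{9} \approx -2395.6$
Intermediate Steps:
$p = \frac{13}{9}$ ($p = \frac{1}{3} - \frac{\left(-1\right) \left(6 + 4\right)}{9} = \frac{1}{3} - \frac{\left(-1\right) 10}{9} = \frac{1}{3} - - \frac{10}{9} = \frac{1}{3} + \frac{10}{9} = \frac{13}{9} \approx 1.4444$)
$g{\left(j,C \right)} = C + j$
$- 539 g{\left(p,3 \right)} = - 539 \left(3 + \frac{13}{9}\right) = \left(-539\right) \frac{40}{9} = - \frac{21560}{9}$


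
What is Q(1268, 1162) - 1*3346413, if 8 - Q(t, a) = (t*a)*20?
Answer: -32814725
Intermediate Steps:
Q(t, a) = 8 - 20*a*t (Q(t, a) = 8 - t*a*20 = 8 - a*t*20 = 8 - 20*a*t)
Q(1268, 1162) - 1*3346413 = (8 - 20*1162*1268) - 1*3346413 = (8 - 29468320) - 3346413 = -29468312 - 3346413 = -32814725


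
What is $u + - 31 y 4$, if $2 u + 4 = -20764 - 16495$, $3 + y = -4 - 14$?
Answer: $- \frac{32055}{2} \approx -16028.0$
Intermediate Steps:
$y = -21$ ($y = -3 - 18 = -21$)
$u = - \frac{37263}{2}$ ($u = -2 + \frac{-20764 - 16495}{2} = -2 + \frac{1}{2} \left(-37259\right) = -2 - \frac{37259}{2} = - \frac{37263}{2} \approx -18632.0$)
$u + - 31 y 4 = - \frac{37263}{2} + \left(-31\right) \left(-21\right) 4 = - \frac{37263}{2} + 651 \cdot 4 = - \frac{37263}{2} + 2604 = - \frac{32055}{2}$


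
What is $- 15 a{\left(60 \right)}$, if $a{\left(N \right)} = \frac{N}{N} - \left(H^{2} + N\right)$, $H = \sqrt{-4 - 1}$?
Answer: $810$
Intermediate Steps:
$H = i \sqrt{5}$ ($H = \sqrt{-5} = i \sqrt{5} \approx 2.2361 i$)
$a{\left(N \right)} = 6 - N$ ($a{\left(N \right)} = \frac{N}{N} - \left(\left(i \sqrt{5}\right)^{2} + N\right) = 1 - \left(-5 + N\right) = 6 - N$)
$- 15 a{\left(60 \right)} = - 15 \left(6 - 60\right) = \left(-15\right) \left(-54\right) = 810$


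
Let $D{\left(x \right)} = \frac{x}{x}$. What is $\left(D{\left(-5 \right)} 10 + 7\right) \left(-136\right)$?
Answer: $-2312$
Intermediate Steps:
$D{\left(x \right)} = 1$
$\left(D{\left(-5 \right)} 10 + 7\right) \left(-136\right) = \left(1 \cdot 10 + 7\right) \left(-136\right) = \left(10 + 7\right) \left(-136\right) = 17 \left(-136\right) = -2312$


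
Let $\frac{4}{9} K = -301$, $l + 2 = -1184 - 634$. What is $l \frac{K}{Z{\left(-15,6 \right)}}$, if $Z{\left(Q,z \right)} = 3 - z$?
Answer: $-410865$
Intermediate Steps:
$l = -1820$ ($l = -2 - 1818 = -1820$)
$K = - \frac{2709}{4}$ ($K = \frac{9}{4} \left(-301\right) = - \frac{2709}{4} \approx -677.25$)
$l \frac{K}{Z{\left(-15,6 \right)}} = - 1820 \left(- \frac{2709}{4 \left(3 - 6\right)}\right) = - 1820 \left(- \frac{2709}{4 \left(-3\right)}\right) = - 1820 \left(\left(- \frac{2709}{4}\right) \left(- \frac{1}{3}\right)\right) = \left(-1820\right) \frac{903}{4} = -410865$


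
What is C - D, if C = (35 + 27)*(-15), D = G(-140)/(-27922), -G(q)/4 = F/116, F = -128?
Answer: -376528106/404869 ≈ -930.00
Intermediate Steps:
G(q) = 128/29 (G(q) = -(-512)/116 = -4*(-32/29) = 128/29)
D = -64/404869 (D = (128/29)/(-27922) = (128/29)*(-1/27922) = -64/404869 ≈ -0.00015808)
C = -930 (C = 62*(-15) = -930)
C - D = -930 - 1*(-64/404869) = -930 + 64/404869 = -376528106/404869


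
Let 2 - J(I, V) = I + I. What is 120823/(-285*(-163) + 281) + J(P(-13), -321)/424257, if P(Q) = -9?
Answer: 51260938231/19828075152 ≈ 2.5853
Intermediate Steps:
J(I, V) = 2 - 2*I (J(I, V) = 2 - (I + I) = 2 - 2*I)
120823/(-285*(-163) + 281) + J(P(-13), -321)/424257 = 120823/(-285*(-163) + 281) + (2 - 2*(-9))/424257 = 120823/(46455 + 281) + (2 + 18)*(1/424257) = 120823/46736 + 20*(1/424257) = 120823*(1/46736) + 20/424257 = 120823/46736 + 20/424257 = 51260938231/19828075152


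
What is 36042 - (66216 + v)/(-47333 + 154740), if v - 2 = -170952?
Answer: 3871267828/107407 ≈ 36043.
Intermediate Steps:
v = -170950 (v = 2 - 170952 = -170950)
36042 - (66216 + v)/(-47333 + 154740) = 36042 - (66216 - 170950)/(-47333 + 154740) = 36042 - (-104734)/107407 = 36042 - 1*(-104734/107407) = 36042 + 104734/107407 = 3871267828/107407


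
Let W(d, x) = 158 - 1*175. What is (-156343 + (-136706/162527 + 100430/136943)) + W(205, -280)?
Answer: -3480096748845108/22256934961 ≈ -1.5636e+5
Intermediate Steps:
W(d, x) = -17 (W(d, x) = 158 - 175 = -17)
(-156343 + (-136706/162527 + 100430/136943)) + W(205, -280) = (-156343 + (-136706/162527 + 100430/136943)) - 17 = (-156343 - 2398343148/22256934961) - 17 = -3479718380950771/22256934961 - 17 = -3480096748845108/22256934961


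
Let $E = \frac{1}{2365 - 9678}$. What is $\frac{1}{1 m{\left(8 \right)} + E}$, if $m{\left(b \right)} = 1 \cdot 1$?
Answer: $\frac{7313}{7312} \approx 1.0001$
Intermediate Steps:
$m{\left(b \right)} = 1$
$E = - \frac{1}{7313}$ ($E = \frac{1}{-7313} = - \frac{1}{7313} \approx -0.00013674$)
$\frac{1}{1 m{\left(8 \right)} + E} = \frac{1}{1 \cdot 1 - \frac{1}{7313}} = \frac{1}{1 - \frac{1}{7313}} = \frac{1}{\frac{7312}{7313}} = \frac{7313}{7312}$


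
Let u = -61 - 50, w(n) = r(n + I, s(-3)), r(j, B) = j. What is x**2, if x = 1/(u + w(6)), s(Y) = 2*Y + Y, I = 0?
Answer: 1/11025 ≈ 9.0703e-5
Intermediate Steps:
s(Y) = 3*Y
w(n) = n (w(n) = n + 0 = n)
u = -111
x = -1/105 (x = 1/(-111 + 6) = 1/(-105) = -1/105 ≈ -0.0095238)
x**2 = (-1/105)**2 = 1/11025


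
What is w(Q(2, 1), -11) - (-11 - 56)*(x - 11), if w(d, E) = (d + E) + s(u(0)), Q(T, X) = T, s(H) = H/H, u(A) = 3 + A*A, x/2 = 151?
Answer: 19489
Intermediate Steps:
x = 302 (x = 2*151 = 302)
u(A) = 3 + A**2
s(H) = 1
w(d, E) = 1 + E + d (w(d, E) = (d + E) + 1 = (E + d) + 1 = 1 + E + d)
w(Q(2, 1), -11) - (-11 - 56)*(x - 11) = (1 - 11 + 2) - (-11 - 56)*(302 - 11) = -8 - (-67)*291 = -8 - 1*(-19497) = -8 + 19497 = 19489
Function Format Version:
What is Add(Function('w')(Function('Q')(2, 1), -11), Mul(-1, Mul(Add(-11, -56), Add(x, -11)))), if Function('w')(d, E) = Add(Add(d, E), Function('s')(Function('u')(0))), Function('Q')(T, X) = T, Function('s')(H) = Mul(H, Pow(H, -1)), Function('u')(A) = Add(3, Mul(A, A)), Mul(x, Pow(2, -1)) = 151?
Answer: 19489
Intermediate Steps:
x = 302 (x = Mul(2, 151) = 302)
Function('u')(A) = Add(3, Pow(A, 2))
Function('s')(H) = 1
Function('w')(d, E) = Add(1, E, d) (Function('w')(d, E) = Add(Add(d, E), 1) = Add(Add(E, d), 1) = Add(1, E, d))
Add(Function('w')(Function('Q')(2, 1), -11), Mul(-1, Mul(Add(-11, -56), Add(x, -11)))) = Add(Add(1, -11, 2), Mul(-1, Mul(Add(-11, -56), Add(302, -11)))) = Add(-8, Mul(-1, Mul(-67, 291))) = Add(-8, Mul(-1, -19497)) = Add(-8, 19497) = 19489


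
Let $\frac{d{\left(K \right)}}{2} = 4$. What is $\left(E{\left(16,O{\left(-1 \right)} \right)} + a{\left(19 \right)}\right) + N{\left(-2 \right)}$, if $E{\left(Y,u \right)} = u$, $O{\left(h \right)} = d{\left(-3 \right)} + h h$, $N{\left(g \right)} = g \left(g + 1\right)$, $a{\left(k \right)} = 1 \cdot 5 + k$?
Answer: $35$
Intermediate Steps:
$a{\left(k \right)} = 5 + k$
$d{\left(K \right)} = 8$ ($d{\left(K \right)} = 2 \cdot 4 = 8$)
$N{\left(g \right)} = g \left(1 + g\right)$
$O{\left(h \right)} = 8 + h^{2}$ ($O{\left(h \right)} = 8 + h h = 8 + h^{2}$)
$\left(E{\left(16,O{\left(-1 \right)} \right)} + a{\left(19 \right)}\right) + N{\left(-2 \right)} = \left(\left(8 + \left(-1\right)^{2}\right) + \left(5 + 19\right)\right) - 2 \left(1 - 2\right) = \left(\left(8 + 1\right) + 24\right) - -2 = \left(9 + 24\right) + 2 = 33 + 2 = 35$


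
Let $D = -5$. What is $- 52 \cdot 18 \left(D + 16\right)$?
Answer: $-10296$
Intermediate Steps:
$- 52 \cdot 18 \left(D + 16\right) = - 52 \cdot 18 \left(-5 + 16\right) = - 52 \cdot 18 \cdot 11 = \left(-52\right) 198 = -10296$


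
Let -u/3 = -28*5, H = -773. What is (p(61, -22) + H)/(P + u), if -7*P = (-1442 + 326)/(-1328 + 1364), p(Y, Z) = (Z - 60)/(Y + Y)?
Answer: -330358/181231 ≈ -1.8229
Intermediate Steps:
p(Y, Z) = (-60 + Z)/(2*Y) (p(Y, Z) = (-60 + Z)/((2*Y)) = (-60 + Z)*(1/(2*Y)) = (-60 + Z)/(2*Y))
u = 420 (u = -(-84)*5 = -3*(-140) = 420)
P = 31/7 (P = -(-1442 + 326)/(7*(-1328 + 1364)) = -(-1116)/(7*36) = -⅐*(-31) = 31/7 ≈ 4.4286)
(p(61, -22) + H)/(P + u) = ((½)*(-60 - 22)/61 - 773)/(31/7 + 420) = ((½)*(1/61)*(-82) - 773)/(2971/7) = (-41/61 - 773)*(7/2971) = -47194/61*7/2971 = -330358/181231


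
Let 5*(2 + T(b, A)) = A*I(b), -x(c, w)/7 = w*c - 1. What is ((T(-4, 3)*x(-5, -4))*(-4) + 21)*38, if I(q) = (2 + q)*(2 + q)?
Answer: 44422/5 ≈ 8884.4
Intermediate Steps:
I(q) = (2 + q)**2
x(c, w) = 7 - 7*c*w (x(c, w) = -7*(w*c - 1) = -7*(c*w - 1) = -7*(-1 + c*w) = 7 - 7*c*w)
T(b, A) = -2 + A*(2 + b)**2/5 (T(b, A) = -2 + (A*(2 + b)**2)/5 = -2 + A*(2 + b)**2/5)
((T(-4, 3)*x(-5, -4))*(-4) + 21)*38 = (((-2 + (1/5)*3*(2 - 4)**2)*(7 - 7*(-5)*(-4)))*(-4) + 21)*38 = (((-2 + (1/5)*3*(-2)**2)*(7 - 140))*(-4) + 21)*38 = (((-2 + (1/5)*3*4)*(-133))*(-4) + 21)*38 = (((-2 + 12/5)*(-133))*(-4) + 21)*38 = (((2/5)*(-133))*(-4) + 21)*38 = (-266/5*(-4) + 21)*38 = (1064/5 + 21)*38 = (1169/5)*38 = 44422/5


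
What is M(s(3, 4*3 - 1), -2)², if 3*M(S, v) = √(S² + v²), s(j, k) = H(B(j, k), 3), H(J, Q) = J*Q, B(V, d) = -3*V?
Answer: 733/9 ≈ 81.444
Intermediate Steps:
s(j, k) = -9*j (s(j, k) = -3*j*3 = -9*j)
M(S, v) = √(S² + v²)/3
M(s(3, 4*3 - 1), -2)² = (√((-9*3)² + (-2)²)/3)² = (√((-27)² + 4)/3)² = (√(729 + 4)/3)² = (√733/3)² = 733/9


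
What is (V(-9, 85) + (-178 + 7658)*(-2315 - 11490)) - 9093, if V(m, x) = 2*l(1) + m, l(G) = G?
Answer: -103270500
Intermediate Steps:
V(m, x) = 2 + m (V(m, x) = 2*1 + m = 2 + m)
(V(-9, 85) + (-178 + 7658)*(-2315 - 11490)) - 9093 = ((2 - 9) + (-178 + 7658)*(-2315 - 11490)) - 9093 = (-7 + 7480*(-13805)) - 9093 = (-7 - 103261400) - 9093 = -103261407 - 9093 = -103270500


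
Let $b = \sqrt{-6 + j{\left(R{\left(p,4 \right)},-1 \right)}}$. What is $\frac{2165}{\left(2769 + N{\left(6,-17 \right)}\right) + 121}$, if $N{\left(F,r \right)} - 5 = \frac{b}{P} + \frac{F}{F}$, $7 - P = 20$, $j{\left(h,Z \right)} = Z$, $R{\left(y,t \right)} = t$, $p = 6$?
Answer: $\frac{1059602960}{1417371911} + \frac{28145 i \sqrt{7}}{1417371911} \approx 0.74758 + 5.2537 \cdot 10^{-5} i$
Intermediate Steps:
$P = -13$ ($P = 7 - 20 = -13$)
$b = i \sqrt{7}$ ($b = \sqrt{-6 - 1} = \sqrt{-7} = i \sqrt{7} \approx 2.6458 i$)
$N{\left(F,r \right)} = 6 - \frac{i \sqrt{7}}{13}$ ($N{\left(F,r \right)} = 5 + \left(\frac{i \sqrt{7}}{-13} + \frac{F}{F}\right) = 5 + \left(i \sqrt{7} \left(- \frac{1}{13}\right) + 1\right) = 5 + \left(- \frac{i \sqrt{7}}{13} + 1\right) = 5 + \left(1 - \frac{i \sqrt{7}}{13}\right) = 6 - \frac{i \sqrt{7}}{13}$)
$\frac{2165}{\left(2769 + N{\left(6,-17 \right)}\right) + 121} = \frac{2165}{\left(2769 + \left(6 - \frac{i \sqrt{7}}{13}\right)\right) + 121} = \frac{2165}{\left(2775 - \frac{i \sqrt{7}}{13}\right) + 121} = \frac{2165}{2896 - \frac{i \sqrt{7}}{13}}$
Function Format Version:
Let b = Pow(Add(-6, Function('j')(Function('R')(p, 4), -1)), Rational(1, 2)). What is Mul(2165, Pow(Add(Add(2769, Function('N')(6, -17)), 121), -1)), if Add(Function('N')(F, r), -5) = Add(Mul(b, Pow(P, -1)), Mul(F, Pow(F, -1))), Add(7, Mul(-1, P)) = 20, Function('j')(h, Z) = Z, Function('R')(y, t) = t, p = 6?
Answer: Add(Rational(1059602960, 1417371911), Mul(Rational(28145, 1417371911), I, Pow(7, Rational(1, 2)))) ≈ Add(0.74758, Mul(5.2537e-5, I))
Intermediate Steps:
P = -13 (P = Add(7, Mul(-1, 20)) = Add(7, -20) = -13)
b = Mul(I, Pow(7, Rational(1, 2))) (b = Pow(Add(-6, -1), Rational(1, 2)) = Pow(-7, Rational(1, 2)) = Mul(I, Pow(7, Rational(1, 2))) ≈ Mul(2.6458, I))
Function('N')(F, r) = Add(6, Mul(Rational(-1, 13), I, Pow(7, Rational(1, 2)))) (Function('N')(F, r) = Add(5, Add(Mul(Mul(I, Pow(7, Rational(1, 2))), Pow(-13, -1)), Mul(F, Pow(F, -1)))) = Add(5, Add(Mul(Mul(I, Pow(7, Rational(1, 2))), Rational(-1, 13)), 1)) = Add(5, Add(Mul(Rational(-1, 13), I, Pow(7, Rational(1, 2))), 1)) = Add(5, Add(1, Mul(Rational(-1, 13), I, Pow(7, Rational(1, 2))))) = Add(6, Mul(Rational(-1, 13), I, Pow(7, Rational(1, 2)))))
Mul(2165, Pow(Add(Add(2769, Function('N')(6, -17)), 121), -1)) = Mul(2165, Pow(Add(Add(2769, Add(6, Mul(Rational(-1, 13), I, Pow(7, Rational(1, 2))))), 121), -1)) = Mul(2165, Pow(Add(Add(2775, Mul(Rational(-1, 13), I, Pow(7, Rational(1, 2)))), 121), -1)) = Mul(2165, Pow(Add(2896, Mul(Rational(-1, 13), I, Pow(7, Rational(1, 2)))), -1))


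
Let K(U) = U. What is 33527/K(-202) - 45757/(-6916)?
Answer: -111314909/698516 ≈ -159.36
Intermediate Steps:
33527/K(-202) - 45757/(-6916) = 33527/(-202) - 45757/(-6916) = 33527*(-1/202) - 45757*(-1/6916) = -33527/202 + 45757/6916 = -111314909/698516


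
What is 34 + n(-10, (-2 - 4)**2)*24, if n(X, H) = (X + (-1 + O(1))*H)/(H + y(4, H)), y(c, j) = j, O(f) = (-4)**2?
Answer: 632/3 ≈ 210.67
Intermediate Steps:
O(f) = 16
n(X, H) = (X + 15*H)/(2*H) (n(X, H) = (X + (-1 + 16)*H)/(H + H) = (X + 15*H)/((2*H)) = (X + 15*H)*(1/(2*H)) = (X + 15*H)/(2*H))
34 + n(-10, (-2 - 4)**2)*24 = 34 + ((-10 + 15*(-2 - 4)**2)/(2*((-2 - 4)**2)))*24 = 34 + ((-10 + 15*(-6)**2)/(2*((-6)**2)))*24 = 34 + ((1/2)*(-10 + 15*36)/36)*24 = 34 + ((1/2)*(1/36)*(-10 + 540))*24 = 34 + ((1/2)*(1/36)*530)*24 = 34 + (265/36)*24 = 34 + 530/3 = 632/3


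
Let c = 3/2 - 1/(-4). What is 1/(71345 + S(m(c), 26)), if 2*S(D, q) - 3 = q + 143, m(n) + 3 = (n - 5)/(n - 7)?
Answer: 1/71431 ≈ 1.4000e-5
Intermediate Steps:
c = 7/4 (c = 3*(1/2) - 1*(-1/4) = 3/2 + 1/4 = 7/4 ≈ 1.7500)
m(n) = -3 + (-5 + n)/(-7 + n) (m(n) = -3 + (n - 5)/(n - 7) = -3 + (-5 + n)/(-7 + n))
S(D, q) = 73 + q/2 (S(D, q) = 3/2 + (q + 143)/2 = 3/2 + (143 + q)/2 = 3/2 + (143/2 + q/2) = 73 + q/2)
1/(71345 + S(m(c), 26)) = 1/(71345 + (73 + (1/2)*26)) = 1/(71345 + (73 + 13)) = 1/(71345 + 86) = 1/71431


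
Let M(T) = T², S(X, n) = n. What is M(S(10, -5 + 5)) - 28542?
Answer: -28542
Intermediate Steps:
M(S(10, -5 + 5)) - 28542 = (-5 + 5)² - 28542 = 0² - 28542 = 0 - 28542 = -28542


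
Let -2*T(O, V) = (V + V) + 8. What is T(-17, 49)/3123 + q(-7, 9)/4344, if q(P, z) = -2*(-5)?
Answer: -33167/2261052 ≈ -0.014669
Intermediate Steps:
q(P, z) = 10
T(O, V) = -4 - V (T(O, V) = -((V + V) + 8)/2 = -(2*V + 8)/2 = -(8 + 2*V)/2 = -4 - V)
T(-17, 49)/3123 + q(-7, 9)/4344 = (-4 - 1*49)/3123 + 10/4344 = (-4 - 49)*(1/3123) + 10*(1/4344) = -53*1/3123 + 5/2172 = -53/3123 + 5/2172 = -33167/2261052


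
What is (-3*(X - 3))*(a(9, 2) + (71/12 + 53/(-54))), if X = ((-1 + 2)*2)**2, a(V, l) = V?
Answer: -1505/36 ≈ -41.806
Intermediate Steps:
X = 4 (X = (1*2)**2 = 2**2 = 4)
(-3*(X - 3))*(a(9, 2) + (71/12 + 53/(-54))) = (-3*(4 - 3))*(9 + (71/12 + 53/(-54))) = (-3*1)*(9 + (71*(1/12) + 53*(-1/54))) = -3*(9 + (71/12 - 53/54)) = -3*(9 + 533/108) = -3*1505/108 = -1505/36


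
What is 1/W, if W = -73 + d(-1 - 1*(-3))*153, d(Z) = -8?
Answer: -1/1297 ≈ -0.00077101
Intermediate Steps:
W = -1297 (W = -73 - 8*153 = -73 - 1224 = -1297)
1/W = 1/(-1297) = -1/1297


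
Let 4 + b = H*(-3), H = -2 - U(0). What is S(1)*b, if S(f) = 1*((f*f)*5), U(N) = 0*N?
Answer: 10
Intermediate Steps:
U(N) = 0
H = -2 (H = -2 - 1*0 = -2 + 0 = -2)
S(f) = 5*f**2 (S(f) = 1*(f**2*5) = 1*(5*f**2) = 5*f**2)
b = 2 (b = -4 - 2*(-3) = -4 + 6 = 2)
S(1)*b = (5*1**2)*2 = (5*1)*2 = 5*2 = 10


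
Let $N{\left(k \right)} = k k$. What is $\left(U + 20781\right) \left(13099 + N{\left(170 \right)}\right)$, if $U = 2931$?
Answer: $995880288$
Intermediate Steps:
$N{\left(k \right)} = k^{2}$
$\left(U + 20781\right) \left(13099 + N{\left(170 \right)}\right) = \left(2931 + 20781\right) \left(13099 + 170^{2}\right) = 23712 \left(13099 + 28900\right) = 23712 \cdot 41999 = 995880288$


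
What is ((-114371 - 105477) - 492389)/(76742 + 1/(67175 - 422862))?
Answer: -253333441819/27296131753 ≈ -9.2809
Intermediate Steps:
((-114371 - 105477) - 492389)/(76742 + 1/(67175 - 422862)) = (-219848 - 492389)/(76742 + 1/(-355687)) = -712237/(76742 - 1/355687) = -712237/27296131753/355687 = -712237*355687/27296131753 = -253333441819/27296131753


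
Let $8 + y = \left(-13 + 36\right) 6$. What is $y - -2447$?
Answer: $2577$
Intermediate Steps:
$y = 130$ ($y = -8 + \left(-13 + 36\right) 6 = -8 + 23 \cdot 6 = -8 + 138 = 130$)
$y - -2447 = 130 - -2447 = 130 + 2447 = 2577$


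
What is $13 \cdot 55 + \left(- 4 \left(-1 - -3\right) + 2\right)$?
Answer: $709$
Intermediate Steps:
$13 \cdot 55 + \left(- 4 \left(-1 - -3\right) + 2\right) = 715 + \left(- 4 \left(-1 + 3\right) + 2\right) = 715 + \left(\left(-4\right) 2 + 2\right) = 715 + \left(-8 + 2\right) = 715 - 6 = 709$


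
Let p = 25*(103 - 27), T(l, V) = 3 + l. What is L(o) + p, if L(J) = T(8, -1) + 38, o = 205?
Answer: 1949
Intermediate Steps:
L(J) = 49 (L(J) = (3 + 8) + 38 = 11 + 38 = 49)
p = 1900 (p = 25*76 = 1900)
L(o) + p = 49 + 1900 = 1949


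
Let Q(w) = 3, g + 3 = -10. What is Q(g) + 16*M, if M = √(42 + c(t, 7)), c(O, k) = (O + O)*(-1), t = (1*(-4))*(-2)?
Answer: 3 + 16*√26 ≈ 84.584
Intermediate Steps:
g = -13 (g = -3 - 10 = -13)
t = 8 (t = -4*(-2) = 8)
c(O, k) = -2*O (c(O, k) = (2*O)*(-1) = -2*O)
M = √26 (M = √(42 - 2*8) = √(42 - 16) = √26 ≈ 5.0990)
Q(g) + 16*M = 3 + 16*√26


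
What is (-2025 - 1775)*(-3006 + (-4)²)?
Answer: 11362000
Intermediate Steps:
(-2025 - 1775)*(-3006 + (-4)²) = -3800*(-3006 + 16) = -3800*(-2990) = 11362000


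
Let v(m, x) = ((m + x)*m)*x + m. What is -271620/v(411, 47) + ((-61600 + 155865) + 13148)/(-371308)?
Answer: -350400538507/1095061182292 ≈ -0.31998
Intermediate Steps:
v(m, x) = m + m*x*(m + x) (v(m, x) = (m*(m + x))*x + m = m*x*(m + x) + m = m + m*x*(m + x))
-271620/v(411, 47) + ((-61600 + 155865) + 13148)/(-371308) = -271620*1/(411*(1 + 47**2 + 411*47)) + ((-61600 + 155865) + 13148)/(-371308) = -271620*1/(411*(1 + 2209 + 19317)) + (94265 + 13148)*(-1/371308) = -271620/(411*21527) + 107413*(-1/371308) = -271620/8847597 - 107413/371308 = -271620*1/8847597 - 107413/371308 = -90540/2949199 - 107413/371308 = -350400538507/1095061182292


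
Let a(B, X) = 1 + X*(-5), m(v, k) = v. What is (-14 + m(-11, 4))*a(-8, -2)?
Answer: -275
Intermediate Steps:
a(B, X) = 1 - 5*X
(-14 + m(-11, 4))*a(-8, -2) = (-14 - 11)*(1 - 5*(-2)) = -25*(1 + 10) = -25*11 = -275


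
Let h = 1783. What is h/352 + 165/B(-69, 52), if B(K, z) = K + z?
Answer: -27769/5984 ≈ -4.6405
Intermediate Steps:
h/352 + 165/B(-69, 52) = 1783/352 + 165/(-69 + 52) = 1783*(1/352) + 165/(-17) = 1783/352 + 165*(-1/17) = 1783/352 - 165/17 = -27769/5984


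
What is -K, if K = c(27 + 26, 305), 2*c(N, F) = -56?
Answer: 28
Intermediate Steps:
c(N, F) = -28 (c(N, F) = (½)*(-56) = -28)
K = -28
-K = -1*(-28) = 28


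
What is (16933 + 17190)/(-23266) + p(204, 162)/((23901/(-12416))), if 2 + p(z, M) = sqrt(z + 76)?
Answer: -237832511/556080666 - 24832*sqrt(70)/23901 ≈ -9.1202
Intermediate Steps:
p(z, M) = -2 + sqrt(76 + z) (p(z, M) = -2 + sqrt(z + 76) = -2 + sqrt(76 + z))
(16933 + 17190)/(-23266) + p(204, 162)/((23901/(-12416))) = (16933 + 17190)/(-23266) + (-2 + sqrt(76 + 204))/((23901/(-12416))) = 34123*(-1/23266) + (-2 + sqrt(280))/((23901*(-1/12416))) = -34123/23266 + (-2 + 2*sqrt(70))/(-23901/12416) = -34123/23266 + (-2 + 2*sqrt(70))*(-12416/23901) = -34123/23266 + (24832/23901 - 24832*sqrt(70)/23901) = -237832511/556080666 - 24832*sqrt(70)/23901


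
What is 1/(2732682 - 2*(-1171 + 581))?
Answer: 1/2733862 ≈ 3.6578e-7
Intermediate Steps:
1/(2732682 - 2*(-1171 + 581)) = 1/(2732682 - 2*(-590)) = 1/(2732682 + 1180) = 1/2733862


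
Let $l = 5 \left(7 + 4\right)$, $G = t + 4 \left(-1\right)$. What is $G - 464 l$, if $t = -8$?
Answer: $-25532$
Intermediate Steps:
$G = -12$ ($G = -8 + 4 \left(-1\right) = -8 - 4 = -12$)
$l = 55$ ($l = 5 \cdot 11 = 55$)
$G - 464 l = -12 - 25520 = -25532$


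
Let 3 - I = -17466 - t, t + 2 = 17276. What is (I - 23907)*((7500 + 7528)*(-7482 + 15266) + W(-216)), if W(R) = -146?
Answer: 1267571505816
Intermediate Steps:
t = 17274 (t = -2 + 17276 = 17274)
I = 34743 (I = 3 - (-17466 - 1*17274) = 3 - (-17466 - 17274) = 3 - 1*(-34740) = 3 + 34740 = 34743)
(I - 23907)*((7500 + 7528)*(-7482 + 15266) + W(-216)) = (34743 - 23907)*((7500 + 7528)*(-7482 + 15266) - 146) = 10836*(15028*7784 - 146) = 10836*(116977952 - 146) = 10836*116977806 = 1267571505816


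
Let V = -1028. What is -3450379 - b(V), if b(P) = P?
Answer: -3449351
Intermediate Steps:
-3450379 - b(V) = -3450379 - 1*(-1028) = -3450379 + 1028 = -3449351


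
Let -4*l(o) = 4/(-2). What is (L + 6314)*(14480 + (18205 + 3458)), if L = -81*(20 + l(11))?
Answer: 336382901/2 ≈ 1.6819e+8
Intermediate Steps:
l(o) = 1/2 (l(o) = -1/(-2) = -(-1)/2 = -1/4*(-2) = 1/2)
L = -3321/2 (L = -81*(20 + 1/2) = -81*41/2 = -3321/2 ≈ -1660.5)
(L + 6314)*(14480 + (18205 + 3458)) = (-3321/2 + 6314)*(14480 + (18205 + 3458)) = 9307*(14480 + 21663)/2 = (9307/2)*36143 = 336382901/2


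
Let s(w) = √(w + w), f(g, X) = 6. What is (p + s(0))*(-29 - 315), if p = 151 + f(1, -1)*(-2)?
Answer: -47816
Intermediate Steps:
p = 139 (p = 151 + 6*(-2) = 151 - 12 = 139)
s(w) = √2*√w (s(w) = √(2*w) = √2*√w)
(p + s(0))*(-29 - 315) = (139 + √2*√0)*(-29 - 315) = (139 + √2*0)*(-344) = (139 + 0)*(-344) = 139*(-344) = -47816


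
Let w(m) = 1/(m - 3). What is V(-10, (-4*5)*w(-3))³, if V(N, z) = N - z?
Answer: -64000/27 ≈ -2370.4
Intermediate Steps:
w(m) = 1/(-3 + m)
V(-10, (-4*5)*w(-3))³ = (-10 - (-4*5)/(-3 - 3))³ = (-10 - (-20)/(-6))³ = (-10 - (-20)*(-1)/6)³ = (-10 - 1*10/3)³ = (-10 - 10/3)³ = (-40/3)³ = -64000/27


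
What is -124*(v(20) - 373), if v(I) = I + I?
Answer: 41292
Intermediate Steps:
v(I) = 2*I
-124*(v(20) - 373) = -124*(2*20 - 373) = -124*(40 - 373) = -124*(-333) = 41292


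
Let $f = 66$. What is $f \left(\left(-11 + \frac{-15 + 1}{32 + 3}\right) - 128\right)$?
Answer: $- \frac{46002}{5} \approx -9200.4$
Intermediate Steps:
$f \left(\left(-11 + \frac{-15 + 1}{32 + 3}\right) - 128\right) = 66 \left(\left(-11 + \frac{-15 + 1}{32 + 3}\right) - 128\right) = 66 \left(\left(-11 - \frac{14}{35}\right) - 128\right) = 66 \left(\left(-11 - \frac{2}{5}\right) - 128\right) = 66 \left(- \frac{57}{5} - 128\right) = 66 \left(- \frac{697}{5}\right) = - \frac{46002}{5}$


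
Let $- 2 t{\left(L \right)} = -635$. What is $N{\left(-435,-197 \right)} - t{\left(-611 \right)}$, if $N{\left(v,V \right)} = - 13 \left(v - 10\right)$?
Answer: $\frac{10935}{2} \approx 5467.5$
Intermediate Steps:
$t{\left(L \right)} = \frac{635}{2}$ ($t{\left(L \right)} = \left(- \frac{1}{2}\right) \left(-635\right) = \frac{635}{2}$)
$N{\left(v,V \right)} = 130 - 13 v$ ($N{\left(v,V \right)} = - 13 \left(-10 + v\right) = 130 - 13 v$)
$N{\left(-435,-197 \right)} - t{\left(-611 \right)} = \left(130 - -5655\right) - \frac{635}{2} = \left(130 + 5655\right) - \frac{635}{2} = 5785 - \frac{635}{2} = \frac{10935}{2}$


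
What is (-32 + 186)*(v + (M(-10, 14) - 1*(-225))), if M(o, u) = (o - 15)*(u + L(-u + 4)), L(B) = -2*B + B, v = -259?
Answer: -97636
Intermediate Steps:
L(B) = -B
M(o, u) = (-15 + o)*(-4 + 2*u) (M(o, u) = (o - 15)*(u - (-u + 4)) = (-15 + o)*(u - (4 - u)) = (-15 + o)*(u + (-4 + u)) = (-15 + o)*(-4 + 2*u))
(-32 + 186)*(v + (M(-10, 14) - 1*(-225))) = (-32 + 186)*(-259 + ((60 - 30*14 - 10*14 - 10*(-4 + 14)) - 1*(-225))) = 154*(-259 + ((60 - 420 - 140 - 10*10) + 225)) = 154*(-259 + ((60 - 420 - 140 - 100) + 225)) = 154*(-259 + (-600 + 225)) = 154*(-259 - 375) = 154*(-634) = -97636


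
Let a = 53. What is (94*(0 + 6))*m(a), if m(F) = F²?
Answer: 1584276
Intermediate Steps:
(94*(0 + 6))*m(a) = (94*(0 + 6))*53² = (94*6)*2809 = 564*2809 = 1584276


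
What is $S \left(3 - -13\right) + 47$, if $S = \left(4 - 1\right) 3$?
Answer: $191$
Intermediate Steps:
$S = 9$ ($S = 3 \cdot 3 = 9$)
$S \left(3 - -13\right) + 47 = 9 \left(3 - -13\right) + 47 = 9 \left(3 + 13\right) + 47 = 9 \cdot 16 + 47 = 144 + 47 = 191$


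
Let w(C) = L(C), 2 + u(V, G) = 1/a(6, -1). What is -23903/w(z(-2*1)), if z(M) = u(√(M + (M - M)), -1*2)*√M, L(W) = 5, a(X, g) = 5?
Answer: -23903/5 ≈ -4780.6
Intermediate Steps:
u(V, G) = -9/5 (u(V, G) = -2 + 1/5 = -2 + ⅕ = -9/5)
z(M) = -9*√M/5
w(C) = 5
-23903/w(z(-2*1)) = -23903/5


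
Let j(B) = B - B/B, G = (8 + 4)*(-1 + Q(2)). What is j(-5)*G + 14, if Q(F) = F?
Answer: -58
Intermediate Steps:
G = 12 (G = (8 + 4)*(-1 + 2) = 12*1 = 12)
j(B) = -1 + B (j(B) = B - 1*1 = B - 1 = -1 + B)
j(-5)*G + 14 = (-1 - 5)*12 + 14 = -6*12 + 14 = -72 + 14 = -58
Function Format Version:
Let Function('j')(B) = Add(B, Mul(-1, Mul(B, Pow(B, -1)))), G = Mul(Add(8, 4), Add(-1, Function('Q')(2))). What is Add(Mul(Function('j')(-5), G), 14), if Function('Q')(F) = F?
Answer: -58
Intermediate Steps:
G = 12 (G = Mul(Add(8, 4), Add(-1, 2)) = Mul(12, 1) = 12)
Function('j')(B) = Add(-1, B) (Function('j')(B) = Add(B, Mul(-1, 1)) = Add(B, -1) = Add(-1, B))
Add(Mul(Function('j')(-5), G), 14) = Add(Mul(Add(-1, -5), 12), 14) = Add(Mul(-6, 12), 14) = Add(-72, 14) = -58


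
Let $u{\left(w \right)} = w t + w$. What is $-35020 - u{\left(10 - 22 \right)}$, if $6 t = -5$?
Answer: $-35018$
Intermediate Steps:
$t = - \frac{5}{6}$ ($t = \frac{1}{6} \left(-5\right) = - \frac{5}{6} \approx -0.83333$)
$u{\left(w \right)} = \frac{w}{6}$ ($u{\left(w \right)} = w \left(- \frac{5}{6}\right) + w = - \frac{5 w}{6} + w = \frac{w}{6}$)
$-35020 - u{\left(10 - 22 \right)} = -35020 - \frac{10 - 22}{6} = -35020 - \frac{1}{6} \left(-12\right) = -35020 - -2 = -35020 + 2 = -35018$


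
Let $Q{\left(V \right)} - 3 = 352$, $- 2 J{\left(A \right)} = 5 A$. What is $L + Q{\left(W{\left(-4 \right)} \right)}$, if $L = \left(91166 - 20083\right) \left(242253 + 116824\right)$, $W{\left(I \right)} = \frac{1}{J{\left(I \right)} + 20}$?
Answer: $25524270746$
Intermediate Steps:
$J{\left(A \right)} = - \frac{5 A}{2}$
$W{\left(I \right)} = \frac{1}{20 - \frac{5 I}{2}}$ ($W{\left(I \right)} = \frac{1}{- \frac{5 I}{2} + 20} = \frac{1}{20 - \frac{5 I}{2}}$)
$Q{\left(V \right)} = 355$ ($Q{\left(V \right)} = 3 + 352 = 355$)
$L = 25524270391$ ($L = 71083 \cdot 359077 = 25524270391$)
$L + Q{\left(W{\left(-4 \right)} \right)} = 25524270391 + 355 = 25524270746$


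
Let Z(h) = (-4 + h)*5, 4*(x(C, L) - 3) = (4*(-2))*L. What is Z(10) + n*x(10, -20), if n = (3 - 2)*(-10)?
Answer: -400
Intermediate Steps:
x(C, L) = 3 - 2*L (x(C, L) = 3 + ((4*(-2))*L)/4 = 3 + (-8*L)/4 = 3 - 2*L)
Z(h) = -20 + 5*h
n = -10 (n = 1*(-10) = -10)
Z(10) + n*x(10, -20) = (-20 + 5*10) - 10*(3 - 2*(-20)) = (-20 + 50) - 10*(3 + 40) = 30 - 10*43 = 30 - 430 = -400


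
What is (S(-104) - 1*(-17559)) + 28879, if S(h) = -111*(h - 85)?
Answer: 67417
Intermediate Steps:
S(h) = 9435 - 111*h (S(h) = -111*(-85 + h) = 9435 - 111*h)
(S(-104) - 1*(-17559)) + 28879 = ((9435 - 111*(-104)) - 1*(-17559)) + 28879 = ((9435 + 11544) + 17559) + 28879 = (20979 + 17559) + 28879 = 38538 + 28879 = 67417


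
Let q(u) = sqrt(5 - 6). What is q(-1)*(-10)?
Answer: -10*I ≈ -10.0*I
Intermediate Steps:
q(u) = I (q(u) = sqrt(-1) = I)
q(-1)*(-10) = I*(-10) = -10*I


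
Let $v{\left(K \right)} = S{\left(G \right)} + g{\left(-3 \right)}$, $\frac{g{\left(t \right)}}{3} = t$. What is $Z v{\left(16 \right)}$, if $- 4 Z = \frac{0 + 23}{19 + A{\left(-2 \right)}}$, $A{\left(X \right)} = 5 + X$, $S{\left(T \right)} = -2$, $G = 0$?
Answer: $\frac{23}{8} \approx 2.875$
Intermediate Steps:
$g{\left(t \right)} = 3 t$
$v{\left(K \right)} = -11$ ($v{\left(K \right)} = -2 + 3 \left(-3\right) = -2 - 9 = -11$)
$Z = - \frac{23}{88}$ ($Z = - \frac{\left(0 + 23\right) \frac{1}{19 + \left(5 - 2\right)}}{4} = - \frac{23 \frac{1}{19 + 3}}{4} = - \frac{23 \cdot \frac{1}{22}}{4} = \left(- \frac{1}{4}\right) \frac{23}{22} = - \frac{23}{88} \approx -0.26136$)
$Z v{\left(16 \right)} = \left(- \frac{23}{88}\right) \left(-11\right) = \frac{23}{8}$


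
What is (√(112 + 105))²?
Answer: 217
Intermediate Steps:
(√(112 + 105))² = (√217)² = 217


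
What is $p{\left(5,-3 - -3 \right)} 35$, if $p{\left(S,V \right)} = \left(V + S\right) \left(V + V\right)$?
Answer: $0$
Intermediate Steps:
$p{\left(S,V \right)} = 2 V \left(S + V\right)$ ($p{\left(S,V \right)} = \left(S + V\right) 2 V = 2 V \left(S + V\right)$)
$p{\left(5,-3 - -3 \right)} 35 = 2 \left(-3 - -3\right) \left(5 - 0\right) 35 = 2 \left(-3 + 3\right) \left(5 + \left(-3 + 3\right)\right) 35 = 2 \cdot 0 \left(5 + 0\right) 35 = 2 \cdot 0 \cdot 5 \cdot 35 = 0 \cdot 35 = 0$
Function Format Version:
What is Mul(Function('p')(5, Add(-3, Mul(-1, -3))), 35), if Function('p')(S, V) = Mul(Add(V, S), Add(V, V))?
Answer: 0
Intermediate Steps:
Function('p')(S, V) = Mul(2, V, Add(S, V)) (Function('p')(S, V) = Mul(Add(S, V), Mul(2, V)) = Mul(2, V, Add(S, V)))
Mul(Function('p')(5, Add(-3, Mul(-1, -3))), 35) = Mul(Mul(2, Add(-3, Mul(-1, -3)), Add(5, Add(-3, Mul(-1, -3)))), 35) = Mul(Mul(2, Add(-3, 3), Add(5, Add(-3, 3))), 35) = Mul(Mul(2, 0, Add(5, 0)), 35) = Mul(Mul(2, 0, 5), 35) = Mul(0, 35) = 0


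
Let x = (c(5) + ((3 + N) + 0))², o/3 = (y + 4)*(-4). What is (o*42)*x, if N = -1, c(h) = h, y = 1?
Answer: -123480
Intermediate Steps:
o = -60 (o = 3*((1 + 4)*(-4)) = 3*(5*(-4)) = 3*(-20) = -60)
x = 49 (x = (5 + ((3 - 1) + 0))² = (5 + (2 + 0))² = (5 + 2)² = 7² = 49)
(o*42)*x = -60*42*49 = -2520*49 = -123480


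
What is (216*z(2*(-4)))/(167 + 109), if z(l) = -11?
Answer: -198/23 ≈ -8.6087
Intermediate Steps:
(216*z(2*(-4)))/(167 + 109) = (216*(-11))/(167 + 109) = -2376/276 = -2376*1/276 = -198/23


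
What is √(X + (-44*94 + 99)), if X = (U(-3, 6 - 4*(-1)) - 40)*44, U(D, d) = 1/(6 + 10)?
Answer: 7*I*√473/2 ≈ 76.12*I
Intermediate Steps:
U(D, d) = 1/16
X = -7029/4 (X = (1/16 - 40)*44 = -639/16*44 = -7029/4 ≈ -1757.3)
√(X + (-44*94 + 99)) = √(-7029/4 + (-44*94 + 99)) = √(-7029/4 + (-4136 + 99)) = √(-7029/4 - 4037) = √(-23177/4) = 7*I*√473/2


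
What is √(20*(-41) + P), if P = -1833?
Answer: I*√2653 ≈ 51.507*I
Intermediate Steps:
√(20*(-41) + P) = √(20*(-41) - 1833) = √(-820 - 1833) = √(-2653) = I*√2653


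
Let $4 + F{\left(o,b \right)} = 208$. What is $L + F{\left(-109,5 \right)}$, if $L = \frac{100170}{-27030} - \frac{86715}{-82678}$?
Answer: $\frac{282992745}{1405526} \approx 201.34$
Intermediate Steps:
$L = - \frac{3734559}{1405526}$ ($L = 100170 \left(- \frac{1}{27030}\right) - - \frac{86715}{82678} = - \frac{63}{17} + \frac{86715}{82678} = - \frac{3734559}{1405526} \approx -2.6571$)
$F{\left(o,b \right)} = 204$ ($F{\left(o,b \right)} = -4 + 208 = 204$)
$L + F{\left(-109,5 \right)} = - \frac{3734559}{1405526} + 204 = \frac{282992745}{1405526}$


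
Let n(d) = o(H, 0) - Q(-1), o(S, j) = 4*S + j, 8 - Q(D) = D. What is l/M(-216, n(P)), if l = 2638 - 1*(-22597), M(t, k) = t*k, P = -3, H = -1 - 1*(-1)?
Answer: 25235/1944 ≈ 12.981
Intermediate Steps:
Q(D) = 8 - D
H = 0 (H = -1 + 1 = 0)
o(S, j) = j + 4*S
n(d) = -9 (n(d) = (0 + 4*0) - (8 - 1*(-1)) = (0 + 0) - (8 + 1) = 0 - 1*9 = 0 - 9 = -9)
M(t, k) = k*t
l = 25235 (l = 2638 + 22597 = 25235)
l/M(-216, n(P)) = 25235/((-9*(-216))) = 25235/1944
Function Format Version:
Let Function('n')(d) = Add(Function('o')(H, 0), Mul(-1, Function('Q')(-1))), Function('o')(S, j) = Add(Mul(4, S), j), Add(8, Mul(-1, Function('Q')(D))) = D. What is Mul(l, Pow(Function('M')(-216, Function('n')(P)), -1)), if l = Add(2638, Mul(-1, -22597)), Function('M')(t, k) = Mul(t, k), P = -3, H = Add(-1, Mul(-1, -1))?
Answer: Rational(25235, 1944) ≈ 12.981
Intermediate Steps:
Function('Q')(D) = Add(8, Mul(-1, D))
H = 0 (H = Add(-1, 1) = 0)
Function('o')(S, j) = Add(j, Mul(4, S))
Function('n')(d) = -9 (Function('n')(d) = Add(Add(0, Mul(4, 0)), Mul(-1, Add(8, Mul(-1, -1)))) = Add(Add(0, 0), Mul(-1, Add(8, 1))) = Add(0, Mul(-1, 9)) = Add(0, -9) = -9)
Function('M')(t, k) = Mul(k, t)
l = 25235 (l = Add(2638, 22597) = 25235)
Mul(l, Pow(Function('M')(-216, Function('n')(P)), -1)) = Mul(25235, Pow(Mul(-9, -216), -1)) = Mul(25235, Pow(1944, -1)) = Mul(25235, Rational(1, 1944)) = Rational(25235, 1944)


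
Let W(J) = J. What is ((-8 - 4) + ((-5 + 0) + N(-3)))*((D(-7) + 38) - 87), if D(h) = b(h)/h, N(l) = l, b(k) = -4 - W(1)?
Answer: 6760/7 ≈ 965.71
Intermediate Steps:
b(k) = -5 (b(k) = -4 - 1*1 = -4 - 1 = -5)
D(h) = -5/h
((-8 - 4) + ((-5 + 0) + N(-3)))*((D(-7) + 38) - 87) = ((-8 - 4) + ((-5 + 0) - 3))*((-5/(-7) + 38) - 87) = (-12 + (-5 - 3))*((-5*(-⅐) + 38) - 87) = (-12 - 8)*((5/7 + 38) - 87) = -20*(271/7 - 87) = -20*(-338/7) = 6760/7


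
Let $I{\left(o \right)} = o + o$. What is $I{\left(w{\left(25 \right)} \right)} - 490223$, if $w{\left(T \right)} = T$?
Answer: $-490173$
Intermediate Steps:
$I{\left(o \right)} = 2 o$
$I{\left(w{\left(25 \right)} \right)} - 490223 = 2 \cdot 25 - 490223 = 50 - 490223 = -490173$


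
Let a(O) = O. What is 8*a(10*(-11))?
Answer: -880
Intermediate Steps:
8*a(10*(-11)) = 8*(10*(-11)) = 8*(-110) = -880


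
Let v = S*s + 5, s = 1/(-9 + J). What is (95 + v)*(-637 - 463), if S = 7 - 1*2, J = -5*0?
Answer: -984500/9 ≈ -1.0939e+5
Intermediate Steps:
J = 0
S = 5 (S = 7 - 2 = 5)
s = -1/9 (s = 1/(-9 + 0) = 1/(-9) = -1/9 ≈ -0.11111)
v = 40/9 (v = 5*(-1/9) + 5 = -5/9 + 5 = 40/9 ≈ 4.4444)
(95 + v)*(-637 - 463) = (95 + 40/9)*(-637 - 463) = (895/9)*(-1100) = -984500/9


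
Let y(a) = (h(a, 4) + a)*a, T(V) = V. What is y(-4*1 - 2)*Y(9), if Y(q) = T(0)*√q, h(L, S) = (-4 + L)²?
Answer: 0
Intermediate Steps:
y(a) = a*(a + (-4 + a)²) (y(a) = ((-4 + a)² + a)*a = (a + (-4 + a)²)*a = a*(a + (-4 + a)²))
Y(q) = 0 (Y(q) = 0*√q = 0)
y(-4*1 - 2)*Y(9) = ((-4*1 - 2)*((-4*1 - 2) + (-4 + (-4*1 - 2))²))*0 = ((-4 - 2)*((-4 - 2) + (-4 + (-4 - 2))²))*0 = -6*(-6 + (-4 - 6)²)*0 = -6*(-6 + (-10)²)*0 = -6*(-6 + 100)*0 = -6*94*0 = -564*0 = 0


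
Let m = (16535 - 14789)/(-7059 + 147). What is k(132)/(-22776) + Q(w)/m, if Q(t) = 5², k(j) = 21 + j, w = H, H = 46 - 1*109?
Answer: -72888147/736424 ≈ -98.976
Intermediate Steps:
H = -63 (H = 46 - 109 = -63)
w = -63
Q(t) = 25
m = -97/384 (m = 1746/(-6912) = 1746*(-1/6912) = -97/384 ≈ -0.25260)
k(132)/(-22776) + Q(w)/m = (21 + 132)/(-22776) + 25/(-97/384) = 153*(-1/22776) + 25*(-384/97) = -51/7592 - 9600/97 = -72888147/736424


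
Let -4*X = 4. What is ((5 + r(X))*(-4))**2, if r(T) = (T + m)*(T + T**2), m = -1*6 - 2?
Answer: 400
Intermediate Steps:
X = -1 (X = -1/4*4 = -1)
m = -8 (m = -6 - 2 = -8)
r(T) = (-8 + T)*(T + T**2) (r(T) = (T - 8)*(T + T**2) = (-8 + T)*(T + T**2))
((5 + r(X))*(-4))**2 = ((5 - (-8 + (-1)**2 - 7*(-1)))*(-4))**2 = ((5 - (-8 + 1 + 7))*(-4))**2 = ((5 - 1*0)*(-4))**2 = ((5 + 0)*(-4))**2 = (5*(-4))**2 = (-20)**2 = 400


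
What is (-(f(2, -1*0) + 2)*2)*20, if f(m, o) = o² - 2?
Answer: 0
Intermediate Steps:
f(m, o) = -2 + o²
(-(f(2, -1*0) + 2)*2)*20 = (-((-2 + (-1*0)²) + 2)*2)*20 = (-((-2 + 0²) + 2)*2)*20 = (-((-2 + 0) + 2)*2)*20 = (-(-2 + 2)*2)*20 = (-1*0*2)*20 = (0*2)*20 = 0*20 = 0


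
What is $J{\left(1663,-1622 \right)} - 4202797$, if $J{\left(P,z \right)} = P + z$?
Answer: $-4202756$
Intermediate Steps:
$J{\left(1663,-1622 \right)} - 4202797 = \left(1663 - 1622\right) - 4202797 = 41 - 4202797 = -4202756$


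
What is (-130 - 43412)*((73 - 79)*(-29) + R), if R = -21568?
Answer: 931537548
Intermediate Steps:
(-130 - 43412)*((73 - 79)*(-29) + R) = (-130 - 43412)*((73 - 79)*(-29) - 21568) = -43542*(-6*(-29) - 21568) = -43542*(174 - 21568) = -43542*(-21394) = 931537548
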